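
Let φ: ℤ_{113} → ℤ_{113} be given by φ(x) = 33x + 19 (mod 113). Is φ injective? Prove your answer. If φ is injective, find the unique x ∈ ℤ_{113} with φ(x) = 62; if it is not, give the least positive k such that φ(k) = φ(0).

15

Recall that injectivity means: for all s, t in the domain, φ(s) = φ(t) implies s = t.
If φ(s) = φ(t), then 33s ≡ 33t (mod 113). Because gcd(33, 113) = 1, we may cancel 33 to get s ≡ t (mod 113).
So φ is injective.
We now compute 33⁻¹ mod 113 explicitly. Euclid's algorithm: 113 = 3·33 + 14, 33 = 2·14 + 5, 14 = 2·5 + 4, 5 = 1·4 + 1; back-substituting gives 1 = 24·33 − 7·113, so 33⁻¹ ≡ 24 (mod 113).
Since φ is injective, we compute φ⁻¹(62): solve 33x + 19 ≡ 62 (mod 113), i.e. 33x ≡ 43 (mod 113).
Multiplying by 33⁻¹ = 24 gives x ≡ 24·43 = 1032 = 9·113 + 15 ≡ 15 (mod 113).
Check: φ(15) = 33·15 + 19 = 514 = 4·113 + 62 ≡ 62 (mod 113).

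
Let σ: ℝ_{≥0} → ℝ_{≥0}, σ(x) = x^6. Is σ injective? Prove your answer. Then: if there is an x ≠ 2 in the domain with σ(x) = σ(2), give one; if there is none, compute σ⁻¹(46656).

On ℝ_{≥0}, x ↦ x^6 is strictly increasing, so σ(u) = σ(v) forces u = v. Thus σ is injective.
Since x ↦ x^6 is strictly increasing on ℝ_{≥0}, it is injective there, so no x ≠ 2 in the domain has σ(x) = σ(2). We therefore compute σ⁻¹(46656) = 46656^{1/6} = 6 (indeed 6^6 = 46656).

6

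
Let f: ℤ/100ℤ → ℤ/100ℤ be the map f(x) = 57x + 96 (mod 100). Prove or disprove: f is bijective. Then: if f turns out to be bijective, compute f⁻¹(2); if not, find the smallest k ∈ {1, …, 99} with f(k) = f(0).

58

If f(s) = f(t), then 57s ≡ 57t (mod 100). Because gcd(57, 100) = 1, we may cancel 57 to get s ≡ t (mod 100).
We now compute 57⁻¹ mod 100 explicitly. Euclid's algorithm: 100 = 1·57 + 43, 57 = 1·43 + 14, 43 = 3·14 + 1; back-substituting gives 1 = 93·57 − 53·100, so 57⁻¹ ≡ 93 (mod 100).
For any y ∈ ℤ/100ℤ, x = 93(y − 96) mod 100 satisfies f(x) = 57·93(y − 96) + 96 ≡ y (since 57·93 ≡ 1 mod 100). So every y has a preimage.
Thus f is bijective.
Since f is bijective, we compute f⁻¹(2): solve 57x + 96 ≡ 2 (mod 100), i.e. 57x ≡ 6 (mod 100).
Multiplying by 57⁻¹ = 93 gives x ≡ 93·6 = 558 = 5·100 + 58 ≡ 58 (mod 100).
Check: f(58) = 57·58 + 96 = 3402 = 34·100 + 2 ≡ 2 (mod 100).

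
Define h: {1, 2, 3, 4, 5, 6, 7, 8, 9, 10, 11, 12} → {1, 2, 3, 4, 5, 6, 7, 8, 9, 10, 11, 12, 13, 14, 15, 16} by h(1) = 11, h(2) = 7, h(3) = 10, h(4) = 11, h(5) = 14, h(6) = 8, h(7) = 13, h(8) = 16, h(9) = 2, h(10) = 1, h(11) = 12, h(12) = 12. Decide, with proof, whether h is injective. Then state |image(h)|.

h(1) = 11 = h(4) with 1 ≠ 4, so h is not injective.
The image of h is {1, 2, 7, 8, 10, 11, 12, 13, 14, 16}, which has 10 elements.

10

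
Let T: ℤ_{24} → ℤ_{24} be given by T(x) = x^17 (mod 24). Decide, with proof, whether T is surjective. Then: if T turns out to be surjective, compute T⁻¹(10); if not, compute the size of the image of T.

15

T(0) = 0^17 = 0.
T(6): Repeated squaring mod 24: 6^1 ≡ 6, 6^2 ≡ 6² = 36 ≡ 12, 6^4 ≡ 12² = 144 ≡ 0, 6^8 ≡ 0² = 0, 6^16 ≡ 0² = 0. Since 17 = 16 + 1, 6^17 ≡ 0·6: 0·6 = 0. So 6^17 ≡ 0 (mod 24).
So T(0) = T(6) = 0 while 0 ≠ 6, therefore T is not injective.
A non-injective map from the 24-element set ℤ_{24} to itself takes at most 23 distinct values, so it cannot be surjective. Hence T is not surjective.
Since T is not surjective, we determine |image(T)|. Computing x^17 mod 24 for each x (by repeated squaring, reducing mod 24 at every step), the values T(0), T(1), …, T(23) are: 0, 1, 8, 3, 16, 5, 0, 7, 8, 9, 16, 11, 0, 13, 8, 15, 16, 17, 0, 19, 8, 21, 16, 23.
The distinct values are {0, 1, 3, 5, 7, 8, 9, 11, 13, 15, 16, 17, 19, 21, 23}; there are 15 of them.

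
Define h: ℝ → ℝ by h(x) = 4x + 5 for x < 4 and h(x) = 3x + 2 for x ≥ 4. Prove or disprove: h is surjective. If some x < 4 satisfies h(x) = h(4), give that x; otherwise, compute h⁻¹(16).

Both pieces are strictly increasing (slopes 4 and 3), so each is injective on its own interval.
The left piece maps (−∞, 4) onto (−∞, 21); the right piece maps [4, ∞) onto [14, ∞).
The union (−∞, 21) ∪ [14, ∞) covers ℝ, so h is surjective.
For the follow-up: the images overlap, so an x < 4 with h(x) = h(4) exists. h(4) = 14; solving 4x + 5 = 14 for x < 4 gives x = (14 − 5)/4 = 9/4.

9/4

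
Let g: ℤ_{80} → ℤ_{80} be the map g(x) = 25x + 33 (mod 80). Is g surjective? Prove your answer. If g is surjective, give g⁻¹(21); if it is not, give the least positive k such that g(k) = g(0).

16

Since gcd(25, 80) = 5, we have 25x ≡ 0 (mod 5) for all x, so g(x) ≡ 3 (mod 5).
But 0 ≢ 3 (mod 5), so 0 ∈ ℤ_{80} has no preimage. Therefore g is not surjective.
Since g is not surjective, we find the least positive k with g(k) = g(0): this means 25k ≡ 0 (mod 80), i.e. 80 ∣ 25k. Since gcd(25, 80) = 5, dividing through by 5 this holds exactly when 16 ∣ 5k, and as gcd(5, 16) = 1, exactly when 16 ∣ k.
The smallest positive such k is 16.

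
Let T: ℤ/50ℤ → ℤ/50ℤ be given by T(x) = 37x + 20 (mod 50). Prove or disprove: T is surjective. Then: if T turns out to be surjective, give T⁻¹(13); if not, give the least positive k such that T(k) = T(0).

Recall: T is surjective if every y in the codomain equals T(x) for some x in the domain.
Since gcd(37, 50) = 1, 37 is invertible modulo 50. Euclid's algorithm: 50 = 1·37 + 13, 37 = 2·13 + 11, 13 = 1·11 + 2, 11 = 5·2 + 1; back-substituting gives 1 = 23·37 − 17·50, so 37⁻¹ ≡ 23 (mod 50).
Then y ↦ 23(y − 20) is a two-sided inverse to T, so every y ∈ ℤ/50ℤ has a preimage.
So T is surjective.
Since T is surjective, we compute T⁻¹(13): solve 37x + 20 ≡ 13 (mod 50), i.e. 37x ≡ 43 (mod 50).
Multiplying by 37⁻¹ = 23 gives x ≡ 23·43 = 989 = 19·50 + 39 ≡ 39 (mod 50).
Check: T(39) = 37·39 + 20 = 1463 = 29·50 + 13 ≡ 13 (mod 50).

39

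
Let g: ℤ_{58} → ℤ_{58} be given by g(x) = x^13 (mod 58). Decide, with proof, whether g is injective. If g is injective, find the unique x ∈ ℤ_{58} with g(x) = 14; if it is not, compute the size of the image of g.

Computing x^13 mod 58 for each x (by repeated squaring, reducing mod 58 at every step), the values g(0), g(1), …, g(57) are: 0, 1, 14, 19, 22, 35, 34, 25, 18, 13, 26, 21, 12, 9, 2, 27, 20, 17, 8, 3, 16, 11, 4, 53, 52, 7, 10, 15, 28, 29, 30, 43, 48, 51, 6, 5, 54, 47, 42, 55, 50, 41, 38, 31, 56, 49, 46, 37, 32, 45, 40, 33, 24, 23, 36, 39, 44, 57.
Every element of ℤ_{58} appears exactly once in this list, so g is a bijection, and in particular injective.
Since g is injective, we read off the preimage of 14 from the same table: g(2) = 14, so g⁻¹(14) = 2.

2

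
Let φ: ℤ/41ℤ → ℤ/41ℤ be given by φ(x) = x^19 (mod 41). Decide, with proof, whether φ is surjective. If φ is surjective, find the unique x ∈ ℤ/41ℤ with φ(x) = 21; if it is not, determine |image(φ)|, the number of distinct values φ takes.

Since 41 is prime, the nonzero elements of ℤ/41ℤ form a cyclic group of order 40.
As gcd(19, 40) = 1, raising to the 19th power is a bijection on this group: if s^19 ≡ t^19 then (st^{−1})^19 = 1, and the only element of order dividing gcd(19, 40) = 1 is 1, so s = t.
With φ(0) = 0 this makes φ injective on all of ℤ/41ℤ, hence bijective (finite equal-size domain and codomain). In particular φ is surjective.
Since φ is surjective, we find the preimage of 21. The inverse of x ↦ x^19 on (ℤ/41ℤ)^× is x ↦ x^19, because 19·19 = 361 = 9·40 + 1 ≡ 1 (mod 40) and x^{40} = 1 for x ≠ 0 (Fermat). So φ⁻¹(21) = 21^19 mod 41.
Repeated squaring mod 41: 21^1 ≡ 21, 21^2 ≡ 21² = 441 ≡ 31, 21^4 ≡ 31² = 961 ≡ 18, 21^8 ≡ 18² = 324 ≡ 37, 21^16 ≡ 37² = 1369 ≡ 16. Since 19 = 16 + 2 + 1, 21^19 ≡ 16·31·21: 16·31 = 496 ≡ 4, then 4·21 = 84 ≡ 2. So 21^19 ≡ 2 (mod 41).
Hence φ⁻¹(21) = 2.

2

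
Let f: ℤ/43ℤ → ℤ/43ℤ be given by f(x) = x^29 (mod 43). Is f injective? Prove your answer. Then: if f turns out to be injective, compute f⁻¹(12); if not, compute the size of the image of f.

29

Since 43 is prime, the nonzero elements of ℤ/43ℤ form a cyclic group of order 42.
As gcd(29, 42) = 1, raising to the 29th power is a bijection on this group: if u^29 ≡ v^29 then (uv^{−1})^29 = 1, and the only element of order dividing gcd(29, 42) = 1 is 1, so u = v.
With f(0) = 0 this makes f injective on all of ℤ/43ℤ, hence bijective (finite equal-size domain and codomain). In particular f is injective.
Since f is injective, we find the preimage of 12. The inverse of x ↦ x^29 on (ℤ/43ℤ)^× is x ↦ x^29, because 29·29 = 841 = 20·42 + 1 ≡ 1 (mod 42) and x^{42} = 1 for x ≠ 0 (Fermat). So f⁻¹(12) = 12^29 mod 43.
Repeated squaring mod 43: 12^1 ≡ 12, 12^2 ≡ 12² = 144 ≡ 15, 12^4 ≡ 15² = 225 ≡ 10, 12^8 ≡ 10² = 100 ≡ 14, 12^16 ≡ 14² = 196 ≡ 24. Since 29 = 16 + 8 + 4 + 1, 12^29 ≡ 24·14·10·12: 24·14 = 336 ≡ 35, then 35·10 = 350 ≡ 6, then 6·12 = 72 ≡ 29. So 12^29 ≡ 29 (mod 43).
Hence f⁻¹(12) = 29.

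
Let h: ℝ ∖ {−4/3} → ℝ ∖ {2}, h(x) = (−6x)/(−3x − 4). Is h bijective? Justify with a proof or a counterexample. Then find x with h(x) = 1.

4/3

Suppose h(x_1) = h(x_2). Cross-multiplying: (−6x_1)(−3x_2 − 4) = (−6x_2)(−3x_1 − 4).
Expanding both sides and cancelling the symmetric terms leaves 24·(x_1 − x_2) = 0. Since 24 ≠ 0, x_1 = x_2. Therefore h is injective.
For any y ≠ 2, solving y(−3x − 4) = −6x for x gives a well-defined x ≠ −4/3. So h is surjective.
So h is bijective.
Solving h(x) = 1: cross-multiplying gives −6x = 1(−3x − 4), which rearranges to −3x = −4, so x = 4/3.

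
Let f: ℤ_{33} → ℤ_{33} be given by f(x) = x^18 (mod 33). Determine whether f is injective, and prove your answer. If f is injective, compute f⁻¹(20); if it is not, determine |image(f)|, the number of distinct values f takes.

12

f(4): Repeated squaring mod 33: 4^1 ≡ 4, 4^2 ≡ 4² = 16, 4^4 ≡ 16² = 256 ≡ 25, 4^8 ≡ 25² = 625 ≡ 31, 4^16 ≡ 31² = 961 ≡ 4. Since 18 = 16 + 2, 4^18 ≡ 4·16: 4·16 = 64 ≡ 31. So 4^18 ≡ 31 (mod 33).
f(7): Repeated squaring mod 33: 7^1 ≡ 7, 7^2 ≡ 7² = 49 ≡ 16, 7^4 ≡ 16² = 256 ≡ 25, 7^8 ≡ 25² = 625 ≡ 31, 7^16 ≡ 31² = 961 ≡ 4. Since 18 = 16 + 2, 7^18 ≡ 4·16: 4·16 = 64 ≡ 31. So 7^18 ≡ 31 (mod 33).
So f(4) = f(7) = 31 while 4 ≠ 7, thus f is not injective.
Since f is not injective, we determine |image(f)|. Computing x^18 mod 33 for each x (by repeated squaring, reducing mod 33 at every step), the values f(0), f(1), …, f(32) are: 0, 1, 25, 27, 31, 4, 15, 31, 16, 3, 1, 22, 12, 25, 16, 9, 4, 4, 9, 16, 25, 12, 22, 1, 3, 16, 31, 15, 4, 31, 27, 25, 1.
The distinct values are {0, 1, 3, 4, 9, 12, 15, 16, 22, 25, 27, 31}; there are 12 of them.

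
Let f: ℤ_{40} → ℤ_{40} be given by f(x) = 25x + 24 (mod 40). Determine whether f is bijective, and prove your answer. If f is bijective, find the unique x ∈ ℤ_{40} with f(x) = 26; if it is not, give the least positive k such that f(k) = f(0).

We have gcd(25, 40) = 5 > 1. Taking s = 0 and t = 8: f(0) = 24 and f(8) = 25·8 + 24 = 224 ≡ 24 (mod 40).
So f(0) = f(8) while 0 ≠ 8, hence f is not injective, hence not bijective.
Since f is not bijective, we find the least positive k with f(k) = f(0): this means 25k ≡ 0 (mod 40), i.e. 40 ∣ 25k. Since gcd(25, 40) = 5, dividing through by 5 this holds exactly when 8 ∣ 5k, and as gcd(5, 8) = 1, exactly when 8 ∣ k.
The smallest positive such k is 8.

8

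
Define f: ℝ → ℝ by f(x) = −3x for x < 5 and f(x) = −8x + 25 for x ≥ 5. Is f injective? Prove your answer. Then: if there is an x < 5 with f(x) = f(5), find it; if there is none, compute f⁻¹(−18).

Both pieces are strictly decreasing (slopes −3 and −8), so each is injective on its own interval.
The left piece maps (−∞, 5) onto (−15, ∞); the right piece maps [5, ∞) onto (−∞, −15].
These images are disjoint, so no value is attained by both pieces. Therefore f is injective.
Because the two images are disjoint, no x < 5 has f(x) = f(5), so we compute f⁻¹(−18): −18 lies in (−∞, −15], so solve −8x + 25 = −18: x = (−18 − 25)/(−8) = 43/8.

43/8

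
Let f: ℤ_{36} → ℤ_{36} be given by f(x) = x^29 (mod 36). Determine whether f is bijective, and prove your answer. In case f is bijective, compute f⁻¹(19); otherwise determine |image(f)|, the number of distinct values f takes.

f(0) = 0^29 = 0.
f(6): Repeated squaring mod 36: 6^1 ≡ 6, 6^2 ≡ 6² = 36 ≡ 0, 6^4 ≡ 0² = 0, 6^8 ≡ 0² = 0, 6^16 ≡ 0² = 0. Since 29 = 16 + 8 + 4 + 1, 6^29 ≡ 0·0·0·6: 0·0 = 0, then 0·0 = 0, then 0·6 = 0. So 6^29 ≡ 0 (mod 36).
So f(0) = f(6) = 0 while 0 ≠ 6, so f is not injective, hence not bijective.
Since f is not bijective, we determine |image(f)|. Computing x^29 mod 36 for each x (by repeated squaring, reducing mod 36 at every step), the values f(0), f(1), …, f(35) are: 0, 1, 32, 27, 16, 29, 0, 31, 8, 9, 28, 23, 0, 25, 20, 27, 4, 17, 0, 19, 32, 9, 16, 11, 0, 13, 8, 27, 28, 5, 0, 7, 20, 9, 4, 35.
The distinct values are {0, 1, 4, 5, 7, 8, 9, 11, 13, 16, 17, 19, 20, 23, 25, 27, 28, 29, 31, 32, 35}; there are 21 of them.

21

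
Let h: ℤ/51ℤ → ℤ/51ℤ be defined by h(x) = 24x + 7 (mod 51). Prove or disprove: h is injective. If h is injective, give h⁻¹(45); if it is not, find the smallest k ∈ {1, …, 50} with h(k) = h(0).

17

We have gcd(24, 51) = 3 > 1. Taking x_1 = 0 and x_2 = 17: h(0) = 7 and h(17) = 24·17 + 7 = 415 ≡ 7 (mod 51).
So h(0) = h(17) while 0 ≠ 17, therefore h is not injective.
Since h is not injective, we find the least positive k with h(k) = h(0): this means 24k ≡ 0 (mod 51), i.e. 51 ∣ 24k. Since gcd(24, 51) = 3, dividing through by 3 this holds exactly when 17 ∣ 8k, and as gcd(8, 17) = 1, exactly when 17 ∣ k.
The smallest positive such k is 17.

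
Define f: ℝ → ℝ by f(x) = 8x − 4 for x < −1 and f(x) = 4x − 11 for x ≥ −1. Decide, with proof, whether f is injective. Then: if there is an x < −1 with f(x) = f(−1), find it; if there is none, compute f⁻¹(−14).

Both pieces are strictly increasing (slopes 8 and 4), so each is injective on its own interval.
The left piece maps (−∞, −1) onto (−∞, −12); the right piece maps [−1, ∞) onto [−15, ∞).
These images overlap. In particular f(−1) = −15 (right piece), and solving 8x − 4 = −15 on the left piece gives x = −11/8 < −1.
So f(−11/8) = f(−1) with −11/8 ≠ −1, and f is not injective. This x = −11/8 is the requested value below −1.

-11/8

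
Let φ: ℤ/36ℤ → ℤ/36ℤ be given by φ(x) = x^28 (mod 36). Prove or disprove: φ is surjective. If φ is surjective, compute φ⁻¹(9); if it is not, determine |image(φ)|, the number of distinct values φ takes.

φ(0) = 0^28 = 0.
φ(6): Repeated squaring mod 36: 6^1 ≡ 6, 6^2 ≡ 6² = 36 ≡ 0, 6^4 ≡ 0² = 0, 6^8 ≡ 0² = 0, 6^16 ≡ 0² = 0. Since 28 = 16 + 8 + 4, 6^28 ≡ 0·0·0: 0·0 = 0, then 0·0 = 0. So 6^28 ≡ 0 (mod 36).
So φ(0) = φ(6) = 0 while 0 ≠ 6, therefore φ is not injective.
A non-injective map from the 36-element set ℤ/36ℤ to itself takes at most 35 distinct values, so it cannot be surjective. So φ is not surjective.
Since φ is not surjective, we determine |image(φ)|. Computing x^28 mod 36 for each x (by repeated squaring, reducing mod 36 at every step), the values φ(0), φ(1), …, φ(35) are: 0, 1, 16, 9, 4, 13, 0, 25, 28, 9, 28, 25, 0, 13, 4, 9, 16, 1, 0, 1, 16, 9, 4, 13, 0, 25, 28, 9, 28, 25, 0, 13, 4, 9, 16, 1.
The distinct values are {0, 1, 4, 9, 13, 16, 25, 28}; there are 8 of them.

8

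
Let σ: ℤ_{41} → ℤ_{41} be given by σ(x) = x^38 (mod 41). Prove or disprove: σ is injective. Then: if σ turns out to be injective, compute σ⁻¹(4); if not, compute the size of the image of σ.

σ(20): Repeated squaring mod 41: 20^1 ≡ 20, 20^2 ≡ 20² = 400 ≡ 31, 20^4 ≡ 31² = 961 ≡ 18, 20^8 ≡ 18² = 324 ≡ 37, 20^16 ≡ 37² = 1369 ≡ 16, 20^32 ≡ 16² = 256 ≡ 10. Since 38 = 32 + 4 + 2, 20^38 ≡ 10·18·31: 10·18 = 180 ≡ 16, then 16·31 = 496 ≡ 4. So 20^38 ≡ 4 (mod 41).
σ(21): Repeated squaring mod 41: 21^1 ≡ 21, 21^2 ≡ 21² = 441 ≡ 31, 21^4 ≡ 31² = 961 ≡ 18, 21^8 ≡ 18² = 324 ≡ 37, 21^16 ≡ 37² = 1369 ≡ 16, 21^32 ≡ 16² = 256 ≡ 10. Since 38 = 32 + 4 + 2, 21^38 ≡ 10·18·31: 10·18 = 180 ≡ 16, then 16·31 = 496 ≡ 4. So 21^38 ≡ 4 (mod 41).
So σ(20) = σ(21) = 4 while 20 ≠ 21, thus σ is not injective.
Since σ is not injective, we determine |image(σ)|. Computing x^38 mod 41 for each x (by repeated squaring, reducing mod 41 at every step), the values σ(0), σ(1), …, σ(40) are: 0, 1, 31, 32, 18, 23, 8, 36, 25, 40, 16, 20, 2, 33, 9, 39, 37, 21, 10, 5, 4, 4, 5, 10, 21, 37, 39, 9, 33, 2, 20, 16, 40, 25, 36, 8, 23, 18, 32, 31, 1.
The distinct values are {0, 1, 2, 4, 5, 8, 9, 10, 16, 18, 20, 21, 23, 25, 31, 32, 33, 36, 37, 39, 40}; there are 21 of them.

21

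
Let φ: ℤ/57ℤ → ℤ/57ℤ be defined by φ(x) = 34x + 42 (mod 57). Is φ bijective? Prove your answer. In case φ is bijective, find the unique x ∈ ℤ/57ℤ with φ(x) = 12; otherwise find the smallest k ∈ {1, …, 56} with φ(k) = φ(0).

36

By definition, injectivity means: for all a, b in the domain, φ(a) = φ(b) implies a = b.
Suppose φ(a) = φ(b) in ℤ/57ℤ. Then 34a + 42 ≡ 34b + 42 (mod 57), so 34(a − b) ≡ 0 (mod 57).
Since gcd(34, 57) = 1, 34 is invertible modulo 57, hence a − b ≡ 0 (mod 57), i.e. a = b.
We now compute 34⁻¹ mod 57 explicitly. Euclid's algorithm: 57 = 1·34 + 23, 34 = 1·23 + 11, 23 = 2·11 + 1; back-substituting gives 1 = 52·34 − 31·57, so 34⁻¹ ≡ 52 (mod 57).
For any y ∈ ℤ/57ℤ, x = 52(y − 42) mod 57 satisfies φ(x) = 34·52(y − 42) + 42 ≡ y (since 34·52 ≡ 1 mod 57). So every y has a preimage.
Thus φ is bijective.
Since φ is bijective, we find φ⁻¹(12): we need 34x ≡ 12 − 42 ≡ 27 (mod 57). Using 34⁻¹ = 52: x ≡ 52·27 = 1404 = 24·57 + 36, so x = 36.
Check: φ(36) = 34·36 + 42 = 1266 = 22·57 + 12 ≡ 12 (mod 57).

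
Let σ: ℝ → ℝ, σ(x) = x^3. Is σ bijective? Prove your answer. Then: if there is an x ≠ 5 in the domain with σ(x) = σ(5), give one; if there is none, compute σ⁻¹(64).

On ℝ, x ↦ x^3 is strictly increasing (injective) and for any y ∈ ℝ the 3rd root y^{1/3} lies in ℝ (surjective). So σ is bijective.
Since x ↦ x^3 is strictly increasing on ℝ, it is injective there, so no x ≠ 5 in the domain has σ(x) = σ(5). We therefore compute σ⁻¹(64) = 64^{1/3} = 4 (indeed 4^3 = 64).

4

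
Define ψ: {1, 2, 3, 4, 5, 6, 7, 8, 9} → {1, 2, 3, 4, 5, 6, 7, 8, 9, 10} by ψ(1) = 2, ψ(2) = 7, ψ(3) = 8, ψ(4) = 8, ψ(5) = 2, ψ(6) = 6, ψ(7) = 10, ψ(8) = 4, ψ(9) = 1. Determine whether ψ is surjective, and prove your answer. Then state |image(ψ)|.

No element maps to 3, so ψ is not surjective.
The image of ψ is {1, 2, 4, 6, 7, 8, 10}, which has 7 elements.

7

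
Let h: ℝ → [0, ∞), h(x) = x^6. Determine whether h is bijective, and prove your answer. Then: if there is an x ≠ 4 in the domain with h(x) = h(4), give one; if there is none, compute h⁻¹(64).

h(4) = 4096 = (−4)^6 = h(−4) (since 6 is even), with 4 ≠ −4. So h is not injective, hence not bijective.
For the follow-up, such an x exists: taking x = −4 ∈ ℝ gives h(−4) = 4096 = h(4) with −4 ≠ 4.

-4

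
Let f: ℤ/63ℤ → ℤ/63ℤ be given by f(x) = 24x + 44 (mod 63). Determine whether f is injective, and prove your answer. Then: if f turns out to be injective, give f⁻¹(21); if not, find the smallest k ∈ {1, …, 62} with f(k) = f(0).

21

Recall: injectivity means: for all u, v in the domain, f(u) = f(v) implies u = v.
We have gcd(24, 63) = 3 > 1. Taking u = 0 and v = 21: f(0) = 44 and f(21) = 24·21 + 44 = 548 ≡ 44 (mod 63).
So f(0) = f(21) while 0 ≠ 21, so f is not injective.
Since f is not injective, we find the least positive k with f(k) = f(0): this means 24k ≡ 0 (mod 63), i.e. 63 ∣ 24k. Since gcd(24, 63) = 3, dividing through by 3 this holds exactly when 21 ∣ 8k, and as gcd(8, 21) = 1, exactly when 21 ∣ k.
The smallest positive such k is 21.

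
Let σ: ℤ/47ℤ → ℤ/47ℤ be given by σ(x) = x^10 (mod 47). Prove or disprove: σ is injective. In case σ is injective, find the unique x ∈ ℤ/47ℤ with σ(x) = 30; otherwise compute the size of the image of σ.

24

σ(23): Repeated squaring mod 47: 23^1 ≡ 23, 23^2 ≡ 23² = 529 ≡ 12, 23^4 ≡ 12² = 144 ≡ 3, 23^8 ≡ 3² = 9. Since 10 = 8 + 2, 23^10 ≡ 9·12: 9·12 = 108 ≡ 14. So 23^10 ≡ 14 (mod 47).
σ(24): Repeated squaring mod 47: 24^1 ≡ 24, 24^2 ≡ 24² = 576 ≡ 12, 24^4 ≡ 12² = 144 ≡ 3, 24^8 ≡ 3² = 9. Since 10 = 8 + 2, 24^10 ≡ 9·12: 9·12 = 108 ≡ 14. So 24^10 ≡ 14 (mod 47).
So σ(23) = σ(24) = 14 while 23 ≠ 24, therefore σ is not injective.
Since σ is not injective, we determine |image(σ)|. Computing x^10 mod 47 for each x (by repeated squaring, reducing mod 47 at every step), the values σ(0), σ(1), …, σ(46) are: 0, 1, 37, 17, 6, 12, 18, 32, 34, 7, 21, 42, 8, 2, 9, 16, 36, 28, 24, 4, 25, 27, 3, 14, 14, 3, 27, 25, 4, 24, 28, 36, 16, 9, 2, 8, 42, 21, 7, 34, 32, 18, 12, 6, 17, 37, 1.
The distinct values are {0, 1, 2, 3, 4, 6, 7, 8, 9, 12, 14, 16, 17, 18, 21, 24, 25, 27, 28, 32, 34, 36, 37, 42}; there are 24 of them.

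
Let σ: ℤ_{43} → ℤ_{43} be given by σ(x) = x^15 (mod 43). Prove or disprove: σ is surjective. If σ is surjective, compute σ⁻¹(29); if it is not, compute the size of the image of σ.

σ(1) = 1^15 = 1.
σ(6): Repeated squaring mod 43: 6^1 ≡ 6, 6^2 ≡ 6² = 36, 6^4 ≡ 36² = 1296 ≡ 6, 6^8 ≡ 6² = 36. Since 15 = 8 + 4 + 2 + 1, 6^15 ≡ 36·6·36·6: 36·6 = 216 ≡ 1, then 1·36 = 36, then 36·6 = 216 ≡ 1. So 6^15 ≡ 1 (mod 43).
So σ(1) = σ(6) = 1 while 1 ≠ 6, so σ is not injective.
A non-injective map from the 43-element set ℤ_{43} to itself takes at most 42 distinct values, so it cannot be surjective. Thus σ is not surjective.
Since σ is not surjective, we determine |image(σ)|. Computing x^15 mod 43 for each x (by repeated squaring, reducing mod 43 at every step), the values σ(0), σ(1), …, σ(42) are: 0, 1, 2, 22, 4, 8, 1, 42, 8, 11, 16, 11, 2, 35, 41, 4, 16, 16, 22, 39, 32, 21, 22, 11, 4, 21, 27, 27, 39, 2, 8, 41, 32, 27, 32, 35, 1, 42, 35, 39, 21, 41, 42.
The distinct values are {0, 1, 2, 4, 8, 11, 16, 21, 22, 27, 32, 35, 39, 41, 42}; there are 15 of them.

15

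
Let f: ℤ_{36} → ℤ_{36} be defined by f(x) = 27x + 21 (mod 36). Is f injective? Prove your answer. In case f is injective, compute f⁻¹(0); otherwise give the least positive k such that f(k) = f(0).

4

We have gcd(27, 36) = 9 > 1. Taking u = 0 and v = 4: f(0) = 21 and f(4) = 27·4 + 21 = 129 ≡ 21 (mod 36).
So f(0) = f(4) while 0 ≠ 4, so f is not injective.
Since f is not injective, we find the least positive k with f(k) = f(0): this means 27k ≡ 0 (mod 36), i.e. 36 ∣ 27k. Since gcd(27, 36) = 9, dividing through by 9 this holds exactly when 4 ∣ 3k, and as gcd(3, 4) = 1, exactly when 4 ∣ k.
The smallest positive such k is 4.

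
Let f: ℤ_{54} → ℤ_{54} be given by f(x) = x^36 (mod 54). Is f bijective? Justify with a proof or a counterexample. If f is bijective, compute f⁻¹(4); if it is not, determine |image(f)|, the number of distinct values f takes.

4

f(2): Repeated squaring mod 54: 2^1 ≡ 2, 2^2 ≡ 2² = 4, 2^4 ≡ 4² = 16, 2^8 ≡ 16² = 256 ≡ 40, 2^16 ≡ 40² = 1600 ≡ 34, 2^32 ≡ 34² = 1156 ≡ 22. Since 36 = 32 + 4, 2^36 ≡ 22·16: 22·16 = 352 ≡ 28. So 2^36 ≡ 28 (mod 54).
f(4): Repeated squaring mod 54: 4^1 ≡ 4, 4^2 ≡ 4² = 16, 4^4 ≡ 16² = 256 ≡ 40, 4^8 ≡ 40² = 1600 ≡ 34, 4^16 ≡ 34² = 1156 ≡ 22, 4^32 ≡ 22² = 484 ≡ 52. Since 36 = 32 + 4, 4^36 ≡ 52·40: 52·40 = 2080 ≡ 28. So 4^36 ≡ 28 (mod 54).
So f(2) = f(4) = 28 while 2 ≠ 4, so f is not injective, hence not bijective.
Since f is not bijective, we determine |image(f)|. Computing x^36 mod 54 for each x (by repeated squaring, reducing mod 54 at every step), the values f(0), f(1), …, f(53) are: 0, 1, 28, 27, 28, 1, 0, 1, 28, 27, 28, 1, 0, 1, 28, 27, 28, 1, 0, 1, 28, 27, 28, 1, 0, 1, 28, 27, 28, 1, 0, 1, 28, 27, 28, 1, 0, 1, 28, 27, 28, 1, 0, 1, 28, 27, 28, 1, 0, 1, 28, 27, 28, 1.
The distinct values are {0, 1, 27, 28}; there are 4 of them.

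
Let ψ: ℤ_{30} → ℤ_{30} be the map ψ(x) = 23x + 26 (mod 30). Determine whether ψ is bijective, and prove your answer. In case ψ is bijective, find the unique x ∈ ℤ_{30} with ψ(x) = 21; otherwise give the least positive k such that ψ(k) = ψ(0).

If ψ(s) = ψ(t), then 23s ≡ 23t (mod 30). Because gcd(23, 30) = 1, we may cancel 23 to get s ≡ t (mod 30).
We now compute 23⁻¹ mod 30 explicitly. Euclid's algorithm: 30 = 1·23 + 7, 23 = 3·7 + 2, 7 = 3·2 + 1; back-substituting gives 1 = 17·23 − 13·30, so 23⁻¹ ≡ 17 (mod 30).
Then y ↦ 17(y − 26) is a two-sided inverse to ψ, so every y ∈ ℤ_{30} has a preimage.
Therefore ψ is bijective.
Since ψ is bijective, we compute ψ⁻¹(21): solve 23x + 26 ≡ 21 (mod 30), i.e. 23x ≡ 25 (mod 30).
Multiplying by 23⁻¹ = 17 gives x ≡ 17·25 = 425 = 14·30 + 5 ≡ 5 (mod 30).
Check: ψ(5) = 23·5 + 26 = 141 = 4·30 + 21 ≡ 21 (mod 30).

5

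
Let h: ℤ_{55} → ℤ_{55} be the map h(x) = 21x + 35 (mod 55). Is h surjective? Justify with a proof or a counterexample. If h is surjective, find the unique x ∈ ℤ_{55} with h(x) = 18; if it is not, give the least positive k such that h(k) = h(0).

28

Since gcd(21, 55) = 1, 21 is invertible modulo 55. Euclid's algorithm: 55 = 2·21 + 13, 21 = 1·13 + 8, 13 = 1·8 + 5, 8 = 1·5 + 3, 5 = 1·3 + 2, 3 = 1·2 + 1; back-substituting gives 1 = 21·21 − 8·55, so 21⁻¹ ≡ 21 (mod 55).
For any y ∈ ℤ_{55}, x = 21(y − 35) mod 55 satisfies h(x) = 21·21(y − 35) + 35 ≡ y (since 21·21 ≡ 1 mod 55). So every y has a preimage.
Therefore h is surjective.
Since h is surjective, we compute h⁻¹(18): solve 21x + 35 ≡ 18 (mod 55), i.e. 21x ≡ 38 (mod 55).
Multiplying by 21⁻¹ = 21 gives x ≡ 21·38 = 798 = 14·55 + 28 ≡ 28 (mod 55).
Check: h(28) = 21·28 + 35 = 623 = 11·55 + 18 ≡ 18 (mod 55).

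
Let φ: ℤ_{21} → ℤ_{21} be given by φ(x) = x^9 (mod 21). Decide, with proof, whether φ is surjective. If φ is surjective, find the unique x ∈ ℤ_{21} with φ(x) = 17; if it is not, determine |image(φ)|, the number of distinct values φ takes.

φ(1) = 1^9 = 1.
φ(4): Repeated squaring mod 21: 4^1 ≡ 4, 4^2 ≡ 4² = 16, 4^4 ≡ 16² = 256 ≡ 4, 4^8 ≡ 4² = 16. Since 9 = 8 + 1, 4^9 ≡ 16·4: 16·4 = 64 ≡ 1. So 4^9 ≡ 1 (mod 21).
So φ(1) = φ(4) = 1 while 1 ≠ 4, so φ is not injective.
A non-injective map from the 21-element set ℤ_{21} to itself takes at most 20 distinct values, so it cannot be surjective. So φ is not surjective.
Since φ is not surjective, we determine |image(φ)|. Computing x^9 mod 21 for each x (by repeated squaring, reducing mod 21 at every step), the values φ(0), φ(1), …, φ(20) are: 0, 1, 8, 6, 1, 20, 6, 7, 8, 15, 13, 8, 6, 13, 14, 15, 1, 20, 15, 13, 20.
The distinct values are {0, 1, 6, 7, 8, 13, 14, 15, 20}; there are 9 of them.

9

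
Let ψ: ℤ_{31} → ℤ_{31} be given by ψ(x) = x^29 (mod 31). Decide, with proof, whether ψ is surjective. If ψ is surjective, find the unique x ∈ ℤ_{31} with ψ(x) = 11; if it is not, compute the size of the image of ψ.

Since 31 is prime, the nonzero elements of ℤ_{31} form a cyclic group of order 30.
As gcd(29, 30) = 1, raising to the 29th power is a bijection on this group: if s^29 ≡ t^29 then (st^{−1})^29 = 1, and the only element of order dividing gcd(29, 30) = 1 is 1, so s = t.
With ψ(0) = 0 this makes ψ injective on all of ℤ_{31}, hence bijective (finite equal-size domain and codomain). In particular ψ is surjective.
Since ψ is surjective, we find the preimage of 11. The inverse of x ↦ x^29 on (ℤ_{31})^× is x ↦ x^29, because 29·29 = 841 = 28·30 + 1 ≡ 1 (mod 30) and x^{30} = 1 for x ≠ 0 (Fermat). So ψ⁻¹(11) = 11^29 mod 31.
Repeated squaring mod 31: 11^1 ≡ 11, 11^2 ≡ 11² = 121 ≡ 28, 11^4 ≡ 28² = 784 ≡ 9, 11^8 ≡ 9² = 81 ≡ 19, 11^16 ≡ 19² = 361 ≡ 20. Since 29 = 16 + 8 + 4 + 1, 11^29 ≡ 20·19·9·11: 20·19 = 380 ≡ 8, then 8·9 = 72 ≡ 10, then 10·11 = 110 ≡ 17. So 11^29 ≡ 17 (mod 31).
Hence ψ⁻¹(11) = 17.

17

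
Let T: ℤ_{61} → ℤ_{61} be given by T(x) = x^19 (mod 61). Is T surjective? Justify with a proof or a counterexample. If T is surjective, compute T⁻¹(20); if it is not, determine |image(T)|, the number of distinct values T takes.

Since 61 is prime, the nonzero elements of ℤ_{61} form a cyclic group of order 60.
As gcd(19, 60) = 1, raising to the 19th power is a bijection on this group: if x_1^19 ≡ x_2^19 then (x_1x_2^{−1})^19 = 1, and the only element of order dividing gcd(19, 60) = 1 is 1, so x_1 = x_2.
With T(0) = 0 this makes T injective on all of ℤ_{61}, hence bijective (finite equal-size domain and codomain). In particular T is surjective.
Since T is surjective, we find the preimage of 20. The inverse of x ↦ x^19 on (ℤ_{61})^× is x ↦ x^19, because 19·19 = 361 = 6·60 + 1 ≡ 1 (mod 60) and x^{60} = 1 for x ≠ 0 (Fermat). So T⁻¹(20) = 20^19 mod 61.
Repeated squaring mod 61: 20^1 ≡ 20, 20^2 ≡ 20² = 400 ≡ 34, 20^4 ≡ 34² = 1156 ≡ 58, 20^8 ≡ 58² = 3364 ≡ 9, 20^16 ≡ 9² = 81 ≡ 20. Since 19 = 16 + 2 + 1, 20^19 ≡ 20·34·20: 20·34 = 680 ≡ 9, then 9·20 = 180 ≡ 58. So 20^19 ≡ 58 (mod 61).
Hence T⁻¹(20) = 58.

58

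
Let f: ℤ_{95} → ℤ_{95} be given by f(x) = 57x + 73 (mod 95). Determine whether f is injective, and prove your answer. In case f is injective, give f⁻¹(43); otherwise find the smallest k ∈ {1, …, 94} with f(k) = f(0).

5

Recall: injectivity means: for all u, v in the domain, f(u) = f(v) implies u = v.
We have gcd(57, 95) = 19 > 1. Taking u = 0 and v = 5: f(0) = 73 and f(5) = 57·5 + 73 = 358 ≡ 73 (mod 95).
So f(0) = f(5) while 0 ≠ 5, therefore f is not injective.
Since f is not injective, we find the least positive k with f(k) = f(0): this means 57k ≡ 0 (mod 95), i.e. 95 ∣ 57k. Since gcd(57, 95) = 19, dividing through by 19 this holds exactly when 5 ∣ 3k, and as gcd(3, 5) = 1, exactly when 5 ∣ k.
The smallest positive such k is 5.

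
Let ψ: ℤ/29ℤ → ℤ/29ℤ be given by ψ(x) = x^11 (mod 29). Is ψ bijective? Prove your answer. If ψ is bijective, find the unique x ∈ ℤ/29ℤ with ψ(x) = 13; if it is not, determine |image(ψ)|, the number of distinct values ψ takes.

Since 29 is prime, the nonzero elements of ℤ/29ℤ form a cyclic group of order 28.
As gcd(11, 28) = 1, raising to the 11th power is a bijection on this group: if a^11 ≡ b^11 then (ab^{−1})^11 = 1, and the only element of order dividing gcd(11, 28) = 1 is 1, so a = b.
With ψ(0) = 0 this makes ψ injective on all of ℤ/29ℤ, hence bijective (finite equal-size domain and codomain). In particular ψ is bijective.
Since ψ is bijective, we find the preimage of 13. The inverse of x ↦ x^11 on (ℤ/29ℤ)^× is x ↦ x^23, because 11·23 = 253 = 9·28 + 1 ≡ 1 (mod 28) and x^{28} = 1 for x ≠ 0 (Fermat). So ψ⁻¹(13) = 13^23 mod 29.
Repeated squaring mod 29: 13^1 ≡ 13, 13^2 ≡ 13² = 169 ≡ 24, 13^4 ≡ 24² = 576 ≡ 25, 13^8 ≡ 25² = 625 ≡ 16, 13^16 ≡ 16² = 256 ≡ 24. Since 23 = 16 + 4 + 2 + 1, 13^23 ≡ 24·25·24·13: 24·25 = 600 ≡ 20, then 20·24 = 480 ≡ 16, then 16·13 = 208 ≡ 5. So 13^23 ≡ 5 (mod 29).
Hence ψ⁻¹(13) = 5.

5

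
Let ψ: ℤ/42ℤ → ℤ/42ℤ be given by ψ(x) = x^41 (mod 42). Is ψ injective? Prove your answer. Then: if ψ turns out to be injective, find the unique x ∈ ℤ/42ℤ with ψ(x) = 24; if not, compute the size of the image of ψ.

Computing x^41 mod 42 for each x (by repeated squaring, reducing mod 42 at every step), the values ψ(0), ψ(1), …, ψ(41) are: 0, 1, 32, 33, 16, 17, 6, 7, 8, 39, 40, 23, 24, 13, 14, 15, 4, 5, 30, 31, 20, 21, 22, 11, 12, 37, 38, 27, 28, 29, 18, 19, 2, 3, 34, 35, 36, 25, 26, 9, 10, 41.
Every element of ℤ/42ℤ appears exactly once in this list, so ψ is a bijection, and in particular injective.
Since ψ is injective, we read off the preimage of 24 from the same table: ψ(12) = 24, so ψ⁻¹(24) = 12.

12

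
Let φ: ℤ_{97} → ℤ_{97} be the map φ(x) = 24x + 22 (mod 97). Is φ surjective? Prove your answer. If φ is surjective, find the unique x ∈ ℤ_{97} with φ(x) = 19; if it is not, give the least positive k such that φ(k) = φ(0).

12

Since gcd(24, 97) = 1, 24 is invertible modulo 97. Euclid's algorithm: 97 = 4·24 + 1; back-substituting gives 1 = 93·24 − 23·97, so 24⁻¹ ≡ 93 (mod 97).
Then y ↦ 93(y − 22) is a two-sided inverse to φ, so every y ∈ ℤ_{97} has a preimage.
Hence φ is surjective.
Since φ is surjective, we find φ⁻¹(19): we need 24x ≡ 19 − 22 ≡ 94 (mod 97). Using 24⁻¹ = 93: x ≡ 93·94 = 8742 = 90·97 + 12, so x = 12.
Check: φ(12) = 24·12 + 22 = 310 = 3·97 + 19 ≡ 19 (mod 97).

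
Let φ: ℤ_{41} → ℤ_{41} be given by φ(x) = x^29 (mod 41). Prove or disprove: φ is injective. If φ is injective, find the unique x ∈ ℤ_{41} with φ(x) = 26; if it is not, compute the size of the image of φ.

Since 41 is prime, the nonzero elements of ℤ_{41} form a cyclic group of order 40.
As gcd(29, 40) = 1, raising to the 29th power is a bijection on this group: if a^29 ≡ b^29 then (ab^{−1})^29 = 1, and the only element of order dividing gcd(29, 40) = 1 is 1, so a = b.
With φ(0) = 0 this makes φ injective on all of ℤ_{41}, hence bijective (finite equal-size domain and codomain). In particular φ is injective.
Since φ is injective, we find the preimage of 26. The inverse of x ↦ x^29 on (ℤ_{41})^× is x ↦ x^29, because 29·29 = 841 = 21·40 + 1 ≡ 1 (mod 40) and x^{40} = 1 for x ≠ 0 (Fermat). So φ⁻¹(26) = 26^29 mod 41.
Repeated squaring mod 41: 26^1 ≡ 26, 26^2 ≡ 26² = 676 ≡ 20, 26^4 ≡ 20² = 400 ≡ 31, 26^8 ≡ 31² = 961 ≡ 18, 26^16 ≡ 18² = 324 ≡ 37. Since 29 = 16 + 8 + 4 + 1, 26^29 ≡ 37·18·31·26: 37·18 = 666 ≡ 10, then 10·31 = 310 ≡ 23, then 23·26 = 598 ≡ 24. So 26^29 ≡ 24 (mod 41).
Hence φ⁻¹(26) = 24.

24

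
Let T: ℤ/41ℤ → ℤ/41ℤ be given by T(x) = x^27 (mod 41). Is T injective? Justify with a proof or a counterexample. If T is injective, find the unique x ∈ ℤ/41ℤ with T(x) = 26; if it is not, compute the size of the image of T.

Since 41 is prime, the nonzero elements of ℤ/41ℤ form a cyclic group of order 40.
As gcd(27, 40) = 1, raising to the 27th power is a bijection on this group: if u^27 ≡ v^27 then (uv^{−1})^27 = 1, and the only element of order dividing gcd(27, 40) = 1 is 1, so u = v.
With T(0) = 0 this makes T injective on all of ℤ/41ℤ, hence bijective (finite equal-size domain and codomain). In particular T is injective.
Since T is injective, we find the preimage of 26. The inverse of x ↦ x^27 on (ℤ/41ℤ)^× is x ↦ x^3, because 27·3 = 81 = 2·40 + 1 ≡ 1 (mod 40) and x^{40} = 1 for x ≠ 0 (Fermat). So T⁻¹(26) = 26^3 mod 41.
Repeated squaring mod 41: 26^1 ≡ 26, 26^2 ≡ 26² = 676 ≡ 20. Since 3 = 2 + 1, 26^3 ≡ 20·26: 20·26 = 520 ≡ 28. So 26^3 ≡ 28 (mod 41).
Hence T⁻¹(26) = 28.

28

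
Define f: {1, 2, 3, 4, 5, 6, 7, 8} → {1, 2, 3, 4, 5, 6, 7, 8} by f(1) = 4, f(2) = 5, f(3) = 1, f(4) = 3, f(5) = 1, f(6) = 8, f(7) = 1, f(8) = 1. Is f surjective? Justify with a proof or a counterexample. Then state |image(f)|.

No element maps to 2, so f is not surjective.
The image of f is {1, 3, 4, 5, 8}, which has 5 elements.

5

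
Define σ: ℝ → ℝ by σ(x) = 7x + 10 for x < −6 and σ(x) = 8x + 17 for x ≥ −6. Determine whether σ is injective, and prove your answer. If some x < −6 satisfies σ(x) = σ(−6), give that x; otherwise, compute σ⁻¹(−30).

-47/8

Both pieces are strictly increasing (slopes 7 and 8), so each is injective on its own interval.
The left piece maps (−∞, −6) onto (−∞, −32); the right piece maps [−6, ∞) onto [−31, ∞).
These images are disjoint, so no value is attained by both pieces. Hence σ is injective.
Because the two images are disjoint, no x < −6 has σ(x) = σ(−6), so we compute σ⁻¹(−30): −30 lies in [−31, ∞), so solve 8x + 17 = −30: x = (−30 − 17)/8 = −47/8.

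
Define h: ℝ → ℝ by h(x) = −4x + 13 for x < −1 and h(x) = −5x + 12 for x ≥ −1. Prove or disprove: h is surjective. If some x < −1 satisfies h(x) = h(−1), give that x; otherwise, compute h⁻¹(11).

Both pieces are strictly decreasing (slopes −4 and −5), so each is injective on its own interval.
The left piece maps (−∞, −1) onto (17, ∞); the right piece maps [−1, ∞) onto (−∞, 17].
These images together cover ℝ, so h is surjective.
Because the two images are disjoint, no x < −1 has h(x) = h(−1), so we compute h⁻¹(11): 11 lies in (−∞, 17], so solve −5x + 12 = 11: x = (11 − 12)/(−5) = 1/5.

1/5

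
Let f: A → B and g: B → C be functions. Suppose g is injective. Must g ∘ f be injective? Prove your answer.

not injective

No. Take A = {0, 1}, B = C = {0, 1, 2, 3, 4}, f(0) = f(1) = 0, and g = identity (injective).
Then (g ∘ f)(0) = (g ∘ f)(1) = 0 with 0 ≠ 1, so g ∘ f is not injective.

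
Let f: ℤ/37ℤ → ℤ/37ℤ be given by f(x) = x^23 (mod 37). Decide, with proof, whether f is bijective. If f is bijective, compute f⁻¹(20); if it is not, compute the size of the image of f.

Since 37 is prime, the nonzero elements of ℤ/37ℤ form a cyclic group of order 36.
As gcd(23, 36) = 1, raising to the 23rd power is a bijection on this group: if u^23 ≡ v^23 then (uv^{−1})^23 = 1, and the only element of order dividing gcd(23, 36) = 1 is 1, so u = v.
With f(0) = 0 this makes f injective on all of ℤ/37ℤ, hence bijective (finite equal-size domain and codomain). In particular f is bijective.
Since f is bijective, we find the preimage of 20. The inverse of x ↦ x^23 on (ℤ/37ℤ)^× is x ↦ x^11, because 23·11 = 253 = 7·36 + 1 ≡ 1 (mod 36) and x^{36} = 1 for x ≠ 0 (Fermat). So f⁻¹(20) = 20^11 mod 37.
Repeated squaring mod 37: 20^1 ≡ 20, 20^2 ≡ 20² = 400 ≡ 30, 20^4 ≡ 30² = 900 ≡ 12, 20^8 ≡ 12² = 144 ≡ 33. Since 11 = 8 + 2 + 1, 20^11 ≡ 33·30·20: 33·30 = 990 ≡ 28, then 28·20 = 560 ≡ 5. So 20^11 ≡ 5 (mod 37).
Hence f⁻¹(20) = 5.

5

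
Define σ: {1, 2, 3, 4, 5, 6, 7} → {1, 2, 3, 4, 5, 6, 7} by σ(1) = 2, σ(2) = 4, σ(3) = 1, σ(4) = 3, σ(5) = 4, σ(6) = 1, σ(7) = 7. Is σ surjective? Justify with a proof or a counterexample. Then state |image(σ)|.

5

No element maps to 5, so σ is not surjective.
The image of σ is {1, 2, 3, 4, 7}, which has 5 elements.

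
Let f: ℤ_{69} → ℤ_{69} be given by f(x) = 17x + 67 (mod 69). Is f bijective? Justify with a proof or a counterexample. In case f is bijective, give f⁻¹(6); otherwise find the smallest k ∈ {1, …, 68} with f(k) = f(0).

37

Suppose f(s) = f(t) in ℤ_{69}. Then 17s + 67 ≡ 17t + 67 (mod 69), thus 17(s − t) ≡ 0 (mod 69).
Since gcd(17, 69) = 1, 17 is invertible modulo 69, thus s − t ≡ 0 (mod 69), i.e. s = t.
We now compute 17⁻¹ mod 69 explicitly. Euclid's algorithm: 69 = 4·17 + 1; back-substituting gives 1 = 65·17 − 16·69, so 17⁻¹ ≡ 65 (mod 69).
For any y ∈ ℤ_{69}, x = 65(y − 67) mod 69 satisfies f(x) = 17·65(y − 67) + 67 ≡ y (since 17·65 ≡ 1 mod 69). So every y has a preimage.
Therefore f is bijective.
Since f is bijective, we find f⁻¹(6): we need 17x ≡ 6 − 67 ≡ 8 (mod 69). Using 17⁻¹ = 65: x ≡ 65·8 = 520 = 7·69 + 37, so x = 37.
Check: f(37) = 17·37 + 67 = 696 = 10·69 + 6 ≡ 6 (mod 69).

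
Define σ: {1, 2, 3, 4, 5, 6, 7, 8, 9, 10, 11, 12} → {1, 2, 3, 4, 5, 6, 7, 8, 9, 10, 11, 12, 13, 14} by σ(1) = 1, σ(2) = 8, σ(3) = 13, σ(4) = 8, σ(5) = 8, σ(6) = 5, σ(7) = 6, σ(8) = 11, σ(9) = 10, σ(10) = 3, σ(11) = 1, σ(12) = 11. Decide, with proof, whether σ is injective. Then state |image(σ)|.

8

σ(2) = 8 = σ(4) with 2 ≠ 4, so σ is not injective.
The image of σ is {1, 3, 5, 6, 8, 10, 11, 13}, which has 8 elements.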